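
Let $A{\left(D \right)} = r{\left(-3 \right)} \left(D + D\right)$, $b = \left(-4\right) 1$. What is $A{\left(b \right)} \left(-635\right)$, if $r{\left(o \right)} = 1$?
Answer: $5080$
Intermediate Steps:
$b = -4$
$A{\left(D \right)} = 2 D$ ($A{\left(D \right)} = 1 \left(D + D\right) = 1 \cdot 2 D = 2 D$)
$A{\left(b \right)} \left(-635\right) = 2 \left(-4\right) \left(-635\right) = \left(-8\right) \left(-635\right) = 5080$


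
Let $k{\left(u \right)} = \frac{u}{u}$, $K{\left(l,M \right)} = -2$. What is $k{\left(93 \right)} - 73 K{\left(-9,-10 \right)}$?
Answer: $147$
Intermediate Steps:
$k{\left(u \right)} = 1$
$k{\left(93 \right)} - 73 K{\left(-9,-10 \right)} = 1 - -146 = 1 + 146 = 147$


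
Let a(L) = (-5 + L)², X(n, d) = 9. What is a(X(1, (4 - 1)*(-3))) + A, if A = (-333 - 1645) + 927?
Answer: -1035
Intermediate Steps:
A = -1051 (A = -1978 + 927 = -1051)
a(X(1, (4 - 1)*(-3))) + A = (-5 + 9)² - 1051 = 4² - 1051 = 16 - 1051 = -1035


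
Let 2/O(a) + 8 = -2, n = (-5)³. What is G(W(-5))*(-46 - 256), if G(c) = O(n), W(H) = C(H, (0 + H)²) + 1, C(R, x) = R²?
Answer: 302/5 ≈ 60.400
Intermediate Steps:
n = -125
W(H) = 1 + H² (W(H) = H² + 1 = 1 + H²)
O(a) = -⅕ (O(a) = 2/(-8 - 2) = 2/(-10) = 2*(-⅒) = -⅕)
G(c) = -⅕
G(W(-5))*(-46 - 256) = -(-46 - 256)/5 = -⅕*(-302) = 302/5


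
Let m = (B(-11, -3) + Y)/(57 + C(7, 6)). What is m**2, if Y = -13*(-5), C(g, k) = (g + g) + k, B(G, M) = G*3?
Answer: 1024/5929 ≈ 0.17271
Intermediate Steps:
B(G, M) = 3*G
C(g, k) = k + 2*g (C(g, k) = 2*g + k = k + 2*g)
Y = 65
m = 32/77 (m = (3*(-11) + 65)/(57 + (6 + 2*7)) = (-33 + 65)/(57 + (6 + 14)) = 32/(57 + 20) = 32/77 ≈ 0.41558)
m**2 = (32/77)**2 = 1024/5929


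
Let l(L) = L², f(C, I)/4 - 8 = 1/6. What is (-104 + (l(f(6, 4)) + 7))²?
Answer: 76230361/81 ≈ 9.4112e+5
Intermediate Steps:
f(C, I) = 98/3 (f(C, I) = 32 + 4/6 = 32 + 4*(⅙) = 32 + ⅔ = 98/3)
(-104 + (l(f(6, 4)) + 7))² = (-104 + ((98/3)² + 7))² = (-104 + (9604/9 + 7))² = (-104 + 9667/9)² = (8731/9)² = 76230361/81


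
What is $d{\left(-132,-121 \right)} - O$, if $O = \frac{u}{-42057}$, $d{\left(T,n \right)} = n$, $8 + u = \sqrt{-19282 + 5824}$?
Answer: $- \frac{5088905}{42057} + \frac{i \sqrt{13458}}{42057} \approx -121.0 + 0.0027584 i$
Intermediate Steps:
$u = -8 + i \sqrt{13458}$ ($u = -8 + \sqrt{-19282 + 5824} = -8 + \sqrt{-13458} = -8 + i \sqrt{13458} \approx -8.0 + 116.01 i$)
$O = \frac{8}{42057} - \frac{i \sqrt{13458}}{42057}$ ($O = \frac{-8 + i \sqrt{13458}}{-42057} = \left(-8 + i \sqrt{13458}\right) \left(- \frac{1}{42057}\right) = \frac{8}{42057} - \frac{i \sqrt{13458}}{42057} \approx 0.00019022 - 0.0027584 i$)
$d{\left(-132,-121 \right)} - O = -121 - \left(\frac{8}{42057} - \frac{i \sqrt{13458}}{42057}\right) = - \frac{5088905}{42057} + \frac{i \sqrt{13458}}{42057}$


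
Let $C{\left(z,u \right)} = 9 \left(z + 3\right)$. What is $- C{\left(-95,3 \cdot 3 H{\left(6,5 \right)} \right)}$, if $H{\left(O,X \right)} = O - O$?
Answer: $828$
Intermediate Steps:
$H{\left(O,X \right)} = 0$
$C{\left(z,u \right)} = 27 + 9 z$ ($C{\left(z,u \right)} = 9 \left(3 + z\right) = 27 + 9 z$)
$- C{\left(-95,3 \cdot 3 H{\left(6,5 \right)} \right)} = - (27 + 9 \left(-95\right)) = - (27 - 855) = \left(-1\right) \left(-828\right) = 828$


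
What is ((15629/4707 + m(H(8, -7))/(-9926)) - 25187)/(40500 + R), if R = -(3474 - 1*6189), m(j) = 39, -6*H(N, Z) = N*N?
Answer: -1176624054653/2019077487630 ≈ -0.58275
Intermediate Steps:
H(N, Z) = -N²/6 (H(N, Z) = -N*N/6 = -N²/6)
R = 2715 (R = -(3474 - 6189) = -1*(-2715) = 2715)
((15629/4707 + m(H(8, -7))/(-9926)) - 25187)/(40500 + R) = ((15629/4707 + 39/(-9926)) - 25187)/(40500 + 2715) = ((15629*(1/4707) + 39*(-1/9926)) - 25187)/43215 = ((15629/4707 - 39/9926) - 25187)*(1/43215) = (154949881/46721682 - 25187)*(1/43215) = -1176624054653/46721682*1/43215 = -1176624054653/2019077487630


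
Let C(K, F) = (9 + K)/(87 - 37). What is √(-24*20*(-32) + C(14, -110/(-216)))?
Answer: √1536046/10 ≈ 123.94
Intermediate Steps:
C(K, F) = 9/50 + K/50 (C(K, F) = (9 + K)/50 = (9 + K)*(1/50) = 9/50 + K/50)
√(-24*20*(-32) + C(14, -110/(-216))) = √(-24*20*(-32) + (9/50 + (1/50)*14)) = √(-480*(-32) + (9/50 + 7/25)) = √(15360 + 23/50) = √(768023/50) = √1536046/10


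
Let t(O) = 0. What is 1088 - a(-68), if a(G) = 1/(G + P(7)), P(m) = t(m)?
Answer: 73985/68 ≈ 1088.0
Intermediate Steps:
P(m) = 0
a(G) = 1/G (a(G) = 1/(G + 0) = 1/G)
1088 - a(-68) = 1088 - 1/(-68) = 1088 - 1*(-1/68) = 1088 + 1/68 = 73985/68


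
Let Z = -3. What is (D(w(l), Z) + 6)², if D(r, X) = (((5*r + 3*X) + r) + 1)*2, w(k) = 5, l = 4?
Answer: 2500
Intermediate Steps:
D(r, X) = 2 + 6*X + 12*r (D(r, X) = (((3*X + 5*r) + r) + 1)*2 = ((3*X + 6*r) + 1)*2 = (1 + 3*X + 6*r)*2 = 2 + 6*X + 12*r)
(D(w(l), Z) + 6)² = ((2 + 6*(-3) + 12*5) + 6)² = ((2 - 18 + 60) + 6)² = (44 + 6)² = 50² = 2500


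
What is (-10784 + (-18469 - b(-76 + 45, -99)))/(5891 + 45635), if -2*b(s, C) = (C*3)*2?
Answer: -14775/25763 ≈ -0.57350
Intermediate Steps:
b(s, C) = -3*C (b(s, C) = -C*3*2/2 = -3*C*2/2 = -3*C)
(-10784 + (-18469 - b(-76 + 45, -99)))/(5891 + 45635) = (-10784 + (-18469 - (-3)*(-99)))/(5891 + 45635) = (-10784 + (-18469 - 1*297))/51526 = (-10784 + (-18469 - 297))*(1/51526) = (-10784 - 18766)*(1/51526) = -29550*1/51526 = -14775/25763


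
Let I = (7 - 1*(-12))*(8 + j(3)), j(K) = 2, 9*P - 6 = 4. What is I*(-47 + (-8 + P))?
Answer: -92150/9 ≈ -10239.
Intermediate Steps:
P = 10/9 (P = ⅔ + (⅑)*4 = ⅔ + 4/9 = 10/9 ≈ 1.1111)
I = 190 (I = (7 - 1*(-12))*(8 + 2) = (7 + 12)*10 = 19*10 = 190)
I*(-47 + (-8 + P)) = 190*(-47 + (-8 + 10/9)) = 190*(-47 - 62/9) = 190*(-485/9) = -92150/9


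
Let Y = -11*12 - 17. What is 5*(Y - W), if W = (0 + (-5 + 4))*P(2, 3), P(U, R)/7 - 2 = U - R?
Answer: -710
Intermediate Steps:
Y = -149 (Y = -132 - 17 = -149)
P(U, R) = 14 - 7*R + 7*U (P(U, R) = 14 + 7*(U - R) = 14 + (-7*R + 7*U) = 14 - 7*R + 7*U)
W = -7 (W = (0 + (-5 + 4))*(14 - 7*3 + 7*2) = (0 - 1)*(14 - 21 + 14) = -1*7 = -7)
5*(Y - W) = 5*(-149 - 1*(-7)) = 5*(-149 + 7) = 5*(-142) = -710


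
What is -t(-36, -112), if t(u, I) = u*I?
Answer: -4032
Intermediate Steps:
t(u, I) = I*u
-t(-36, -112) = -(-112)*(-36) = -1*4032 = -4032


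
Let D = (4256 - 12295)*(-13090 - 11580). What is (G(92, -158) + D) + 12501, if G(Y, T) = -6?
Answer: 198334625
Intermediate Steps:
D = 198322130 (D = -8039*(-24670) = 198322130)
(G(92, -158) + D) + 12501 = (-6 + 198322130) + 12501 = 198322124 + 12501 = 198334625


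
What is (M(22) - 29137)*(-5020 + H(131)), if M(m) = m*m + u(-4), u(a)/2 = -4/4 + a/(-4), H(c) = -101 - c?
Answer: 150485556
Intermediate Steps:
u(a) = -2 - a/2 (u(a) = 2*(-4/4 + a/(-4)) = 2*(-4*1/4 + a*(-1/4)) = 2*(-1 - a/4) = -2 - a/2)
M(m) = m**2 (M(m) = m*m + (-2 - 1/2*(-4)) = m**2 + (-2 + 2) = m**2 + 0 = m**2)
(M(22) - 29137)*(-5020 + H(131)) = (22**2 - 29137)*(-5020 + (-101 - 1*131)) = (484 - 29137)*(-5020 + (-101 - 131)) = -28653*(-5020 - 232) = -28653*(-5252) = 150485556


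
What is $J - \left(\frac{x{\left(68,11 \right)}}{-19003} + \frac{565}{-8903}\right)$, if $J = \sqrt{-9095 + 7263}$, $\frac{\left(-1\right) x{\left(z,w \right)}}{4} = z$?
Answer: $\frac{8315079}{169183709} + 2 i \sqrt{458} \approx 0.049148 + 42.802 i$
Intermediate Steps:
$x{\left(z,w \right)} = - 4 z$
$J = 2 i \sqrt{458}$ ($J = \sqrt{-1832} = 2 i \sqrt{458} \approx 42.802 i$)
$J - \left(\frac{x{\left(68,11 \right)}}{-19003} + \frac{565}{-8903}\right) = 2 i \sqrt{458} - \left(\frac{\left(-4\right) 68}{-19003} + \frac{565}{-8903}\right) = 2 i \sqrt{458} - \left(\left(-272\right) \left(- \frac{1}{19003}\right) + 565 \left(- \frac{1}{8903}\right)\right) = 2 i \sqrt{458} - \left(\frac{272}{19003} - \frac{565}{8903}\right) = 2 i \sqrt{458} - - \frac{8315079}{169183709} = 2 i \sqrt{458} + \frac{8315079}{169183709} = \frac{8315079}{169183709} + 2 i \sqrt{458}$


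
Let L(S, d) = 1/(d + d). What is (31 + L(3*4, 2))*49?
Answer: 6125/4 ≈ 1531.3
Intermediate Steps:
L(S, d) = 1/(2*d)
(31 + L(3*4, 2))*49 = (31 + (1/2)/2)*49 = (31 + (1/2)*(1/2))*49 = (31 + 1/4)*49 = (125/4)*49 = 6125/4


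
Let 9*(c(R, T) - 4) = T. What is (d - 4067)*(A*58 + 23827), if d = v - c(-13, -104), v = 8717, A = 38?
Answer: 363722486/3 ≈ 1.2124e+8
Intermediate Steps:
c(R, T) = 4 + T/9
d = 78521/9 (d = 8717 - (4 + (⅑)*(-104)) = 8717 - (4 - 104/9) = 8717 - 1*(-68/9) = 8717 + 68/9 = 78521/9 ≈ 8724.6)
(d - 4067)*(A*58 + 23827) = (78521/9 - 4067)*(38*58 + 23827) = 41918*(2204 + 23827)/9 = (41918/9)*26031 = 363722486/3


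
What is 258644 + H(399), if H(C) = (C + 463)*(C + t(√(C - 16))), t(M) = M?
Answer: 602582 + 862*√383 ≈ 6.1945e+5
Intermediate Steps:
H(C) = (463 + C)*(C + √(-16 + C)) (H(C) = (C + 463)*(C + √(C - 16)) = (463 + C)*(C + √(-16 + C)))
258644 + H(399) = 258644 + (399² + 463*399 + 463*√(-16 + 399) + 399*√(-16 + 399)) = 258644 + (159201 + 184737 + 463*√383 + 399*√383) = 258644 + (343938 + 862*√383) = 602582 + 862*√383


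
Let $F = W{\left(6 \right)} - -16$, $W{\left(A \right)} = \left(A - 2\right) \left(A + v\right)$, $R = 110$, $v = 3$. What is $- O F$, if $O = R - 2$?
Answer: $-5616$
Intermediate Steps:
$W{\left(A \right)} = \left(-2 + A\right) \left(3 + A\right)$ ($W{\left(A \right)} = \left(A - 2\right) \left(A + 3\right) = \left(-2 + A\right) \left(3 + A\right)$)
$O = 108$ ($O = 110 - 2 = 108$)
$F = 52$ ($F = \left(-6 + 6 + 6^{2}\right) - -16 = \left(-6 + 6 + 36\right) + 16 = 36 + 16 = 52$)
$- O F = - 108 \cdot 52 = \left(-1\right) 5616 = -5616$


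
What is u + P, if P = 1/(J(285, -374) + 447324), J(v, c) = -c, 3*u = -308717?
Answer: -138211983463/1343094 ≈ -1.0291e+5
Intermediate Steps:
u = -308717/3 (u = (1/3)*(-308717) = -308717/3 ≈ -1.0291e+5)
P = 1/447698 (P = 1/(-1*(-374) + 447324) = 1/(374 + 447324) = 1/447698 ≈ 2.2336e-6)
u + P = -308717/3 + 1/447698 = -138211983463/1343094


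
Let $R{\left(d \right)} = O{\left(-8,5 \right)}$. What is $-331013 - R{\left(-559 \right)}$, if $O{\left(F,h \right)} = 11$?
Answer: $-331024$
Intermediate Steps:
$R{\left(d \right)} = 11$
$-331013 - R{\left(-559 \right)} = -331013 - 11 = -331024$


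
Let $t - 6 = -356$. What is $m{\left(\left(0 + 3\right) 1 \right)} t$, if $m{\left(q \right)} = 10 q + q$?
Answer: $-11550$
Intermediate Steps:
$t = -350$ ($t = 6 - 356 = -350$)
$m{\left(q \right)} = 11 q$
$m{\left(\left(0 + 3\right) 1 \right)} t = 11 \left(0 + 3\right) 1 \left(-350\right) = 11 \cdot 3 \cdot 1 \left(-350\right) = 11 \cdot 3 \left(-350\right) = 33 \left(-350\right) = -11550$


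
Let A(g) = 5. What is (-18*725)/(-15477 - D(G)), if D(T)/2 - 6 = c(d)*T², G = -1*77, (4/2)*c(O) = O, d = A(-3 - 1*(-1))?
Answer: 6525/22567 ≈ 0.28914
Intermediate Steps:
d = 5
c(O) = O/2
G = -77
D(T) = 12 + 5*T² (D(T) = 12 + 2*(((½)*5)*T²) = 12 + 2*(5*T²/2) = 12 + 5*T²)
(-18*725)/(-15477 - D(G)) = (-18*725)/(-15477 - (12 + 5*(-77)²)) = -13050/(-15477 - (12 + 5*5929)) = -13050/(-15477 - (12 + 29645)) = -13050/(-15477 - 1*29657) = -13050/(-15477 - 29657) = -13050/(-45134) = -13050*(-1/45134) = 6525/22567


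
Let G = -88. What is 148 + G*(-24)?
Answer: 2260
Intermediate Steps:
148 + G*(-24) = 148 - 88*(-24) = 148 + 2112 = 2260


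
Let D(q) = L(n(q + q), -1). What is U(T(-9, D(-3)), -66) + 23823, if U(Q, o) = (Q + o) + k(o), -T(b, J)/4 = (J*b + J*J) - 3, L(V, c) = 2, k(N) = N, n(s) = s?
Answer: 23759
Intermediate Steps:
D(q) = 2
T(b, J) = 12 - 4*J**2 - 4*J*b (T(b, J) = -4*((J*b + J*J) - 3) = -4*((J*b + J**2) - 3) = -4*((J**2 + J*b) - 3) = -4*(-3 + J**2 + J*b) = 12 - 4*J**2 - 4*J*b)
U(Q, o) = Q + 2*o (U(Q, o) = (Q + o) + o = Q + 2*o)
U(T(-9, D(-3)), -66) + 23823 = ((12 - 4*2**2 - 4*2*(-9)) + 2*(-66)) + 23823 = ((12 - 4*4 + 72) - 132) + 23823 = ((12 - 16 + 72) - 132) + 23823 = (68 - 132) + 23823 = -64 + 23823 = 23759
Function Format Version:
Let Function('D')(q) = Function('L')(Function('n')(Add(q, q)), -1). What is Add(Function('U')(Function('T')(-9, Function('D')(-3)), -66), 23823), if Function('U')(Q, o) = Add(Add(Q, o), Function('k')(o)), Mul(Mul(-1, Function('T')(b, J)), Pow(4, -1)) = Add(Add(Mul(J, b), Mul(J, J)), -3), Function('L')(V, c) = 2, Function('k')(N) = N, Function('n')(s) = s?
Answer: 23759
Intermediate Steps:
Function('D')(q) = 2
Function('T')(b, J) = Add(12, Mul(-4, Pow(J, 2)), Mul(-4, J, b)) (Function('T')(b, J) = Mul(-4, Add(Add(Mul(J, b), Mul(J, J)), -3)) = Mul(-4, Add(Add(Mul(J, b), Pow(J, 2)), -3)) = Mul(-4, Add(Add(Pow(J, 2), Mul(J, b)), -3)) = Mul(-4, Add(-3, Pow(J, 2), Mul(J, b))) = Add(12, Mul(-4, Pow(J, 2)), Mul(-4, J, b)))
Function('U')(Q, o) = Add(Q, Mul(2, o)) (Function('U')(Q, o) = Add(Add(Q, o), o) = Add(Q, Mul(2, o)))
Add(Function('U')(Function('T')(-9, Function('D')(-3)), -66), 23823) = Add(Add(Add(12, Mul(-4, Pow(2, 2)), Mul(-4, 2, -9)), Mul(2, -66)), 23823) = Add(Add(Add(12, Mul(-4, 4), 72), -132), 23823) = Add(Add(Add(12, -16, 72), -132), 23823) = Add(Add(68, -132), 23823) = Add(-64, 23823) = 23759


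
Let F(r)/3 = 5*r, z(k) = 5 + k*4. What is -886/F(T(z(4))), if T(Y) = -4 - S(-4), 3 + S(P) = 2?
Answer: 886/45 ≈ 19.689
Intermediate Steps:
z(k) = 5 + 4*k
S(P) = -1 (S(P) = -3 + 2 = -1)
T(Y) = -3 (T(Y) = -4 - 1*(-1) = -4 + 1 = -3)
F(r) = 15*r (F(r) = 3*(5*r) = 15*r)
-886/F(T(z(4))) = -886/(15*(-3)) = -886/(-45) = -886*(-1/45) = 886/45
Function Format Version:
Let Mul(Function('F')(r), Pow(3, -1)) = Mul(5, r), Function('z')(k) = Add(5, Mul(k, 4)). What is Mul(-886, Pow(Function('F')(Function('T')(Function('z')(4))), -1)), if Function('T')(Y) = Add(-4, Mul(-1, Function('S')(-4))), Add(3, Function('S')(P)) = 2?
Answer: Rational(886, 45) ≈ 19.689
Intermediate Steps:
Function('z')(k) = Add(5, Mul(4, k))
Function('S')(P) = -1 (Function('S')(P) = Add(-3, 2) = -1)
Function('T')(Y) = -3 (Function('T')(Y) = Add(-4, Mul(-1, -1)) = Add(-4, 1) = -3)
Function('F')(r) = Mul(15, r) (Function('F')(r) = Mul(3, Mul(5, r)) = Mul(15, r))
Mul(-886, Pow(Function('F')(Function('T')(Function('z')(4))), -1)) = Mul(-886, Pow(Mul(15, -3), -1)) = Mul(-886, Pow(-45, -1)) = Mul(-886, Rational(-1, 45)) = Rational(886, 45)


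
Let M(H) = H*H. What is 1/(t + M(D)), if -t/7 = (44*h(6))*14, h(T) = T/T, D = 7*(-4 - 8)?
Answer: 1/2744 ≈ 0.00036443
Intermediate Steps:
D = -84 (D = 7*(-12) = -84)
h(T) = 1
M(H) = H²
t = -4312 (t = -7*44*1*14 = -308*14 = -7*616 = -4312)
1/(t + M(D)) = 1/(-4312 + (-84)²) = 1/(-4312 + 7056) = 1/2744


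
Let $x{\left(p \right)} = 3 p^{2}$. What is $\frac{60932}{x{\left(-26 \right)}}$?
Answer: $\frac{15233}{507} \approx 30.045$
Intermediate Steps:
$\frac{60932}{x{\left(-26 \right)}} = \frac{60932}{3 \left(-26\right)^{2}} = \frac{60932}{3 \cdot 676} = \frac{60932}{2028} = 60932 \cdot \frac{1}{2028} = \frac{15233}{507}$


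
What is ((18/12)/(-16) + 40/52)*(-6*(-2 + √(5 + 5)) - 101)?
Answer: -25009/416 - 843*√10/208 ≈ -72.934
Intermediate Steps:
((18/12)/(-16) + 40/52)*(-6*(-2 + √(5 + 5)) - 101) = ((18*(1/12))*(-1/16) + 40*(1/52))*(-6*(-2 + √10) - 101) = ((3/2)*(-1/16) + 10/13)*((12 - 6*√10) - 101) = (-3/32 + 10/13)*(-89 - 6*√10) = 281*(-89 - 6*√10)/416 = -25009/416 - 843*√10/208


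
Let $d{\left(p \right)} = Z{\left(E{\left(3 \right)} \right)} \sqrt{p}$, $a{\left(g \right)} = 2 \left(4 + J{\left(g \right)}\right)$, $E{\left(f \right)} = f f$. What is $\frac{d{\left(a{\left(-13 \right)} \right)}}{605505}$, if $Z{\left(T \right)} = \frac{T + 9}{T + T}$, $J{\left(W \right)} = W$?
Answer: $\frac{i \sqrt{2}}{201835} \approx 7.0068 \cdot 10^{-6} i$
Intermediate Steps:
$E{\left(f \right)} = f^{2}$
$Z{\left(T \right)} = \frac{9 + T}{2 T}$
$a{\left(g \right)} = 8 + 2 g$ ($a{\left(g \right)} = 2 \left(4 + g\right) = 8 + 2 g$)
$d{\left(p \right)} = \sqrt{p}$ ($d{\left(p \right)} = \frac{9 + 3^{2}}{2 \cdot 3^{2}} \sqrt{p} = \frac{9 + 9}{2 \cdot 9} \sqrt{p} = \frac{1}{2} \cdot \frac{1}{9} \cdot 18 \sqrt{p} = 1 \sqrt{p} = \sqrt{p}$)
$\frac{d{\left(a{\left(-13 \right)} \right)}}{605505} = \frac{\sqrt{8 + 2 \left(-13\right)}}{605505} = \sqrt{8 - 26} \cdot \frac{1}{605505} = \sqrt{-18} \cdot \frac{1}{605505} = 3 i \sqrt{2} \cdot \frac{1}{605505} = \frac{i \sqrt{2}}{201835}$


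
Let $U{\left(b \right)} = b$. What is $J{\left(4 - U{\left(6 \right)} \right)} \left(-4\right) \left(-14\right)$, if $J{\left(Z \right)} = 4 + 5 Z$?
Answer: $-336$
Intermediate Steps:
$J{\left(4 - U{\left(6 \right)} \right)} \left(-4\right) \left(-14\right) = \left(4 + 5 \left(4 - 6\right)\right) \left(-4\right) \left(-14\right) = \left(4 + 5 \left(-2\right)\right) \left(-4\right) \left(-14\right) = \left(4 - 10\right) \left(-4\right) \left(-14\right) = \left(-6\right) \left(-4\right) \left(-14\right) = 24 \left(-14\right) = -336$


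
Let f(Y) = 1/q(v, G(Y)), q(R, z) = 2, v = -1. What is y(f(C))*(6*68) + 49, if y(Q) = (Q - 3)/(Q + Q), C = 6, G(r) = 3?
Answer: -971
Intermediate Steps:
f(Y) = ½ (f(Y) = 1/2 = ½)
y(Q) = (-3 + Q)/(2*Q) (y(Q) = (-3 + Q)/((2*Q)) = (-3 + Q)*(1/(2*Q)) = (-3 + Q)/(2*Q))
y(f(C))*(6*68) + 49 = ((-3 + ½)/(2*(½)))*(6*68) + 49 = ((½)*2*(-5/2))*408 + 49 = -5/2*408 + 49 = -1020 + 49 = -971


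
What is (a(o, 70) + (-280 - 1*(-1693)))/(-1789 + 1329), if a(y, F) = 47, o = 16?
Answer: -73/23 ≈ -3.1739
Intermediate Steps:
(a(o, 70) + (-280 - 1*(-1693)))/(-1789 + 1329) = (47 + (-280 - 1*(-1693)))/(-1789 + 1329) = (47 + (-280 + 1693))/(-460) = (47 + 1413)*(-1/460) = 1460*(-1/460) = -73/23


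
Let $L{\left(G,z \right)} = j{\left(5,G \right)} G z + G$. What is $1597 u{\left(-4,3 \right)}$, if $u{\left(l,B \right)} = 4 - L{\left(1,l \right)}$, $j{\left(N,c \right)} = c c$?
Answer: $11179$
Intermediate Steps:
$j{\left(N,c \right)} = c^{2}$
$L{\left(G,z \right)} = G + z G^{3}$ ($L{\left(G,z \right)} = G^{2} G z + G = G^{3} z + G = z G^{3} + G = G + z G^{3}$)
$u{\left(l,B \right)} = 3 - l$ ($u{\left(l,B \right)} = 4 - \left(1 + l 1^{3}\right) = 4 - \left(1 + l 1\right) = 4 - \left(1 + l\right) = 3 - l$)
$1597 u{\left(-4,3 \right)} = 1597 \left(3 - -4\right) = 1597 \left(3 + 4\right) = 1597 \cdot 7 = 11179$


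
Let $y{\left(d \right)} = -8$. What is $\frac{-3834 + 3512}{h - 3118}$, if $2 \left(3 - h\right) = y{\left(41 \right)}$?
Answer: $\frac{322}{3111} \approx 0.1035$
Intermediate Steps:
$h = 7$ ($h = 3 - -4 = 3 + 4 = 7$)
$\frac{-3834 + 3512}{h - 3118} = \frac{-3834 + 3512}{7 - 3118} = - \frac{322}{-3111} = \left(-322\right) \left(- \frac{1}{3111}\right) = \frac{322}{3111}$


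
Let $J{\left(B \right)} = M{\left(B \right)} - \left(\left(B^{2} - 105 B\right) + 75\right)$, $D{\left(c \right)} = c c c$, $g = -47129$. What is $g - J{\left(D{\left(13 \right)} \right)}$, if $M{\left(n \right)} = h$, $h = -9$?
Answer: $4549079$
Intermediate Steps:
$D{\left(c \right)} = c^{3}$ ($D{\left(c \right)} = c^{2} c = c^{3}$)
$M{\left(n \right)} = -9$
$J{\left(B \right)} = -84 - B^{2} + 105 B$ ($J{\left(B \right)} = -9 - \left(\left(B^{2} - 105 B\right) + 75\right) = -9 - \left(75 + B^{2} - 105 B\right) = -84 - B^{2} + 105 B$)
$g - J{\left(D{\left(13 \right)} \right)} = -47129 - \left(-84 - \left(13^{3}\right)^{2} + 105 \cdot 13^{3}\right) = -47129 - \left(-84 - 2197^{2} + 105 \cdot 2197\right) = -47129 - \left(-84 - 4826809 + 230685\right) = -47129 - -4596208 = -47129 + 4596208 = 4549079$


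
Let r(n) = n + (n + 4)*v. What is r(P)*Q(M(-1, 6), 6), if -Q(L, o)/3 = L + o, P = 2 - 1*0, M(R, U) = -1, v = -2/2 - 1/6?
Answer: 75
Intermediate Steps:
v = -7/6 (v = -2*½ - 1*⅙ = -1 - ⅙ = -7/6 ≈ -1.1667)
P = 2 (P = 2 + 0 = 2)
Q(L, o) = -3*L - 3*o (Q(L, o) = -3*(L + o) = -3*L - 3*o)
r(n) = -14/3 - n/6 (r(n) = n + (n + 4)*(-7/6) = n + (4 + n)*(-7/6) = n + (-14/3 - 7*n/6) = -14/3 - n/6)
r(P)*Q(M(-1, 6), 6) = (-14/3 - ⅙*2)*(-3*(-1) - 3*6) = (-14/3 - ⅓)*(3 - 18) = -5*(-15) = 75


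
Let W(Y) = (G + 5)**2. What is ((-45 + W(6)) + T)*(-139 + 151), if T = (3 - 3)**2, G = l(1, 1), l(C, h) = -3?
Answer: -492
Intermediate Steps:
G = -3
W(Y) = 4 (W(Y) = (-3 + 5)**2 = 2**2 = 4)
T = 0 (T = 0**2 = 0)
((-45 + W(6)) + T)*(-139 + 151) = ((-45 + 4) + 0)*(-139 + 151) = (-41 + 0)*12 = -41*12 = -492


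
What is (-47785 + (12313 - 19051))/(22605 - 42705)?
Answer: 54523/20100 ≈ 2.7126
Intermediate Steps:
(-47785 + (12313 - 19051))/(22605 - 42705) = (-47785 - 6738)/(-20100) = -54523*(-1/20100) = 54523/20100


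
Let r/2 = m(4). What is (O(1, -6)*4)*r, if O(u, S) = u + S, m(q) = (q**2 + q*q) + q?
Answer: -1440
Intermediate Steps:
m(q) = q + 2*q**2 (m(q) = (q**2 + q**2) + q = 2*q**2 + q = q + 2*q**2)
r = 72 (r = 2*(4*(1 + 2*4)) = 2*(4*(1 + 8)) = 2*(4*9) = 2*36 = 72)
O(u, S) = S + u
(O(1, -6)*4)*r = ((-6 + 1)*4)*72 = -5*4*72 = -20*72 = -1440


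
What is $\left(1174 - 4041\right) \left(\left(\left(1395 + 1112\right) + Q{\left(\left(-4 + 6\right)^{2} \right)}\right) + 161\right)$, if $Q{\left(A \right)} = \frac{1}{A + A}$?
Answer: $- \frac{61196115}{8} \approx -7.6495 \cdot 10^{6}$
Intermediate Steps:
$Q{\left(A \right)} = \frac{1}{2 A}$
$\left(1174 - 4041\right) \left(\left(\left(1395 + 1112\right) + Q{\left(\left(-4 + 6\right)^{2} \right)}\right) + 161\right) = \left(1174 - 4041\right) \left(\left(\left(1395 + 1112\right) + \frac{1}{2 \left(-4 + 6\right)^{2}}\right) + 161\right) = - 2867 \left(\left(2507 + \frac{1}{2 \cdot 2^{2}}\right) + 161\right) = - 2867 \left(\left(2507 + \frac{1}{2 \cdot 4}\right) + 161\right) = - 2867 \left(\left(2507 + \frac{1}{2} \cdot \frac{1}{4}\right) + 161\right) = - 2867 \left(\left(2507 + \frac{1}{8}\right) + 161\right) = - 2867 \left(\frac{20057}{8} + 161\right) = \left(-2867\right) \frac{21345}{8} = - \frac{61196115}{8}$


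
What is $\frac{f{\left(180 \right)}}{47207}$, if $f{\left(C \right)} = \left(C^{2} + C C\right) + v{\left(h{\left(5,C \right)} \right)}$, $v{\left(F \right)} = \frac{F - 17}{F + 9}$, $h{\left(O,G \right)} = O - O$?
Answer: $\frac{583183}{424863} \approx 1.3726$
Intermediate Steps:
$h{\left(O,G \right)} = 0$
$v{\left(F \right)} = \frac{-17 + F}{9 + F}$
$f{\left(C \right)} = - \frac{17}{9} + 2 C^{2}$ ($f{\left(C \right)} = \left(C^{2} + C C\right) + \frac{-17 + 0}{9 + 0} = \left(C^{2} + C^{2}\right) + \frac{1}{9} \left(-17\right) = 2 C^{2} + \frac{1}{9} \left(-17\right) = 2 C^{2} - \frac{17}{9} = - \frac{17}{9} + 2 C^{2}$)
$\frac{f{\left(180 \right)}}{47207} = \frac{- \frac{17}{9} + 2 \cdot 180^{2}}{47207} = \left(- \frac{17}{9} + 2 \cdot 32400\right) \frac{1}{47207} = \left(- \frac{17}{9} + 64800\right) \frac{1}{47207} = \frac{583183}{9} \cdot \frac{1}{47207} = \frac{583183}{424863}$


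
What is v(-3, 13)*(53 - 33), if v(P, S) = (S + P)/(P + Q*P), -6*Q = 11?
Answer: 80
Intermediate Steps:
Q = -11/6 (Q = -⅙*11 = -11/6 ≈ -1.8333)
v(P, S) = -6*(P + S)/(5*P) (v(P, S) = (S + P)/(P - 11*P/6) = (P + S)/((-5*P/6)) = (P + S)*(-6/(5*P)) = -6*(P + S)/(5*P))
v(-3, 13)*(53 - 33) = ((6/5)*(-1*(-3) - 1*13)/(-3))*(53 - 33) = ((6/5)*(-⅓)*(3 - 13))*20 = ((6/5)*(-⅓)*(-10))*20 = 4*20 = 80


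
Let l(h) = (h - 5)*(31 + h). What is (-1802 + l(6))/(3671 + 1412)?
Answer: -1765/5083 ≈ -0.34724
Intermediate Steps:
l(h) = (-5 + h)*(31 + h)
(-1802 + l(6))/(3671 + 1412) = (-1802 + (-155 + 6**2 + 26*6))/(3671 + 1412) = (-1802 + (-155 + 36 + 156))/5083 = (-1802 + 37)*(1/5083) = -1765*1/5083 = -1765/5083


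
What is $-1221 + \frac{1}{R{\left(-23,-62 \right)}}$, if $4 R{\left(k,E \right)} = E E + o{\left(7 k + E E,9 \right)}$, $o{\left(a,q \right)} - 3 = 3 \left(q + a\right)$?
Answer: $- \frac{18220979}{14923} \approx -1221.0$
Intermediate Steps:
$o{\left(a,q \right)} = 3 + 3 a + 3 q$ ($o{\left(a,q \right)} = 3 + 3 \left(q + a\right) = 3 + 3 \left(a + q\right) = 3 + \left(3 a + 3 q\right) = 3 + 3 a + 3 q$)
$R{\left(k,E \right)} = \frac{15}{2} + E^{2} + \frac{21 k}{4}$ ($R{\left(k,E \right)} = \frac{E E + \left(3 + 3 \left(7 k + E E\right) + 3 \cdot 9\right)}{4} = \frac{E^{2} + \left(3 + 3 \left(7 k + E^{2}\right) + 27\right)}{4} = \frac{E^{2} + \left(3 + 3 \left(E^{2} + 7 k\right) + 27\right)}{4} = \frac{E^{2} + \left(3 + \left(3 E^{2} + 21 k\right) + 27\right)}{4} = \frac{E^{2} + \left(30 + 3 E^{2} + 21 k\right)}{4} = \frac{30 + 4 E^{2} + 21 k}{4} = \frac{15}{2} + E^{2} + \frac{21 k}{4}$)
$-1221 + \frac{1}{R{\left(-23,-62 \right)}} = -1221 + \frac{1}{\frac{15}{2} + \left(-62\right)^{2} + \frac{21}{4} \left(-23\right)} = -1221 + \frac{1}{\frac{15}{2} + 3844 - \frac{483}{4}} = -1221 + \frac{1}{\frac{14923}{4}} = -1221 + \frac{4}{14923} = - \frac{18220979}{14923}$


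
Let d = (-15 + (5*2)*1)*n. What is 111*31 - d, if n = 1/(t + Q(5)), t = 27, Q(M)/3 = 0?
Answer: 92912/27 ≈ 3441.2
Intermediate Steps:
Q(M) = 0 (Q(M) = 3*0 = 0)
n = 1/27 (n = 1/(27 + 0) = 1/27 ≈ 0.037037)
d = -5/27 (d = (-15 + (5*2)*1)*(1/27) = (-15 + 10*1)*(1/27) = (-15 + 10)*(1/27) = -5*1/27 = -5/27 ≈ -0.18519)
111*31 - d = 111*31 - 1*(-5/27) = 3441 + 5/27 = 92912/27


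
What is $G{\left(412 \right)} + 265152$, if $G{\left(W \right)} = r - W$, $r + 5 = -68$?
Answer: $264667$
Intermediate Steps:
$r = -73$ ($r = -5 - 68 = -73$)
$G{\left(W \right)} = -73 - W$
$G{\left(412 \right)} + 265152 = \left(-73 - 412\right) + 265152 = -485 + 265152 = 264667$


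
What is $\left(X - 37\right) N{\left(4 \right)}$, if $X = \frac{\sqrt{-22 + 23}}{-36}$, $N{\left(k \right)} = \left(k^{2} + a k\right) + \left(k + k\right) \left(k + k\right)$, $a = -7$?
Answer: $- \frac{17329}{9} \approx -1925.4$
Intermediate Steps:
$N{\left(k \right)} = - 7 k + 5 k^{2}$ ($N{\left(k \right)} = \left(k^{2} - 7 k\right) + \left(k + k\right) \left(k + k\right) = \left(k^{2} - 7 k\right) + 2 k 2 k = \left(k^{2} - 7 k\right) + 4 k^{2} = - 7 k + 5 k^{2}$)
$X = - \frac{1}{36}$ ($X = \sqrt{1} \left(- \frac{1}{36}\right) = 1 \left(- \frac{1}{36}\right) = - \frac{1}{36} \approx -0.027778$)
$\left(X - 37\right) N{\left(4 \right)} = \left(- \frac{1}{36} - 37\right) 4 \left(-7 + 5 \cdot 4\right) = - \frac{1333 \cdot 4 \left(-7 + 20\right)}{36} = - \frac{1333 \cdot 4 \cdot 13}{36} = \left(- \frac{1333}{36}\right) 52 = - \frac{17329}{9}$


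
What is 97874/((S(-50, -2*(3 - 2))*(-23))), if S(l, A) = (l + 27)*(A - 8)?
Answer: -48937/2645 ≈ -18.502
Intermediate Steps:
S(l, A) = (-8 + A)*(27 + l) (S(l, A) = (27 + l)*(-8 + A) = (-8 + A)*(27 + l))
97874/((S(-50, -2*(3 - 2))*(-23))) = 97874/(((-216 - 8*(-50) + 27*(-2*(3 - 2)) - 2*(3 - 2)*(-50))*(-23))) = 97874/(((-216 + 400 + 27*(-2*1) - 2*1*(-50))*(-23))) = 97874/(((-216 + 400 + 27*(-2) - 2*(-50))*(-23))) = 97874/(((-216 + 400 - 54 + 100)*(-23))) = 97874/((230*(-23))) = 97874/(-5290) = 97874*(-1/5290) = -48937/2645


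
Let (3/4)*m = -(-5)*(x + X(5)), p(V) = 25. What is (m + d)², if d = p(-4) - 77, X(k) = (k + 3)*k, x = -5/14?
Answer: 2208196/49 ≈ 45065.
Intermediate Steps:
x = -5/14 (x = -5*1/14 = -5/14 ≈ -0.35714)
X(k) = k*(3 + k) (X(k) = (3 + k)*k = k*(3 + k))
d = -52 (d = 25 - 77 = -52)
m = 1850/7 (m = 4*(-(-5)*(-5/14 + 5*(3 + 5)))/3 = 4*(-(-5)*(-5/14 + 5*8))/3 = 4*(-(-5)*(-5/14 + 40))/3 = 4*(-(-5)*555/14)/3 = 4*(-1*(-2775/14))/3 = (4/3)*(2775/14) = 1850/7 ≈ 264.29)
(m + d)² = (1850/7 - 52)² = (1486/7)² = 2208196/49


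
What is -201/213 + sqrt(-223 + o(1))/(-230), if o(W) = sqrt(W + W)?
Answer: -67/71 - I*sqrt(223 - sqrt(2))/230 ≈ -0.94366 - 0.064721*I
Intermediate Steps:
o(W) = sqrt(2)*sqrt(W) (o(W) = sqrt(2*W) = sqrt(2)*sqrt(W))
-201/213 + sqrt(-223 + o(1))/(-230) = -201/213 + sqrt(-223 + sqrt(2)*sqrt(1))/(-230) = -201*1/213 + sqrt(-223 + sqrt(2)*1)*(-1/230) = -67/71 + sqrt(-223 + sqrt(2))*(-1/230) = -67/71 - sqrt(-223 + sqrt(2))/230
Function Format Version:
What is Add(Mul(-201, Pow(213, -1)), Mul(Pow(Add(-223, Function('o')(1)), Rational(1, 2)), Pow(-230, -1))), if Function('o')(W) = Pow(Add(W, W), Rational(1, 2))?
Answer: Add(Rational(-67, 71), Mul(Rational(-1, 230), I, Pow(Add(223, Mul(-1, Pow(2, Rational(1, 2)))), Rational(1, 2)))) ≈ Add(-0.94366, Mul(-0.064721, I))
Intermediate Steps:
Function('o')(W) = Mul(Pow(2, Rational(1, 2)), Pow(W, Rational(1, 2))) (Function('o')(W) = Pow(Mul(2, W), Rational(1, 2)) = Mul(Pow(2, Rational(1, 2)), Pow(W, Rational(1, 2))))
Add(Mul(-201, Pow(213, -1)), Mul(Pow(Add(-223, Function('o')(1)), Rational(1, 2)), Pow(-230, -1))) = Add(Mul(-201, Pow(213, -1)), Mul(Pow(Add(-223, Mul(Pow(2, Rational(1, 2)), Pow(1, Rational(1, 2)))), Rational(1, 2)), Pow(-230, -1))) = Add(Mul(-201, Rational(1, 213)), Mul(Pow(Add(-223, Mul(Pow(2, Rational(1, 2)), 1)), Rational(1, 2)), Rational(-1, 230))) = Add(Rational(-67, 71), Mul(Pow(Add(-223, Pow(2, Rational(1, 2))), Rational(1, 2)), Rational(-1, 230))) = Add(Rational(-67, 71), Mul(Rational(-1, 230), Pow(Add(-223, Pow(2, Rational(1, 2))), Rational(1, 2))))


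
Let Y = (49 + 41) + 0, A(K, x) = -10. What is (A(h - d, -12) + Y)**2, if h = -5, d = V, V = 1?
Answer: 6400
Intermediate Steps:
d = 1
Y = 90 (Y = 90 + 0 = 90)
(A(h - d, -12) + Y)**2 = (-10 + 90)**2 = 80**2 = 6400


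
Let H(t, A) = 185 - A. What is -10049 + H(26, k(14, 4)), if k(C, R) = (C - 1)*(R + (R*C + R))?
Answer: -10696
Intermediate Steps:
k(C, R) = (-1 + C)*(2*R + C*R) (k(C, R) = (-1 + C)*(R + (C*R + R)) = (-1 + C)*(R + (R + C*R)) = (-1 + C)*(2*R + C*R))
-10049 + H(26, k(14, 4)) = -10049 + (185 - 4*(-2 + 14 + 14**2)) = -10049 + (185 - 4*(-2 + 14 + 196)) = -10049 + (185 - 4*208) = -10049 + (185 - 1*832) = -10049 + (185 - 832) = -10049 - 647 = -10696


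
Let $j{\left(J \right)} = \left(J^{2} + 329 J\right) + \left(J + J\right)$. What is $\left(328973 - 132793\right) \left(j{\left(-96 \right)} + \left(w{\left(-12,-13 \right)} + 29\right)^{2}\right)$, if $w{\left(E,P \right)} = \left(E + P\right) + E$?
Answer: $-4413265280$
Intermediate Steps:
$w{\left(E,P \right)} = P + 2 E$
$j{\left(J \right)} = J^{2} + 331 J$ ($j{\left(J \right)} = \left(J^{2} + 329 J\right) + 2 J = J^{2} + 331 J$)
$\left(328973 - 132793\right) \left(j{\left(-96 \right)} + \left(w{\left(-12,-13 \right)} + 29\right)^{2}\right) = \left(328973 - 132793\right) \left(- 96 \left(331 - 96\right) + \left(\left(-13 + 2 \left(-12\right)\right) + 29\right)^{2}\right) = 196180 \left(\left(-96\right) 235 + \left(\left(-13 - 24\right) + 29\right)^{2}\right) = 196180 \left(-22560 + \left(-37 + 29\right)^{2}\right) = 196180 \left(-22560 + \left(-8\right)^{2}\right) = 196180 \left(-22560 + 64\right) = 196180 \left(-22496\right) = -4413265280$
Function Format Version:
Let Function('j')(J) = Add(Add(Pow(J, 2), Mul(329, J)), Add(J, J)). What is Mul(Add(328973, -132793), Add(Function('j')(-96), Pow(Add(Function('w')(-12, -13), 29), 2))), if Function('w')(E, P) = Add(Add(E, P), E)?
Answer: -4413265280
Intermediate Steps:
Function('w')(E, P) = Add(P, Mul(2, E))
Function('j')(J) = Add(Pow(J, 2), Mul(331, J)) (Function('j')(J) = Add(Add(Pow(J, 2), Mul(329, J)), Mul(2, J)) = Add(Pow(J, 2), Mul(331, J)))
Mul(Add(328973, -132793), Add(Function('j')(-96), Pow(Add(Function('w')(-12, -13), 29), 2))) = Mul(Add(328973, -132793), Add(Mul(-96, Add(331, -96)), Pow(Add(Add(-13, Mul(2, -12)), 29), 2))) = Mul(196180, Add(Mul(-96, 235), Pow(Add(Add(-13, -24), 29), 2))) = Mul(196180, Add(-22560, Pow(Add(-37, 29), 2))) = Mul(196180, Add(-22560, Pow(-8, 2))) = Mul(196180, Add(-22560, 64)) = Mul(196180, -22496) = -4413265280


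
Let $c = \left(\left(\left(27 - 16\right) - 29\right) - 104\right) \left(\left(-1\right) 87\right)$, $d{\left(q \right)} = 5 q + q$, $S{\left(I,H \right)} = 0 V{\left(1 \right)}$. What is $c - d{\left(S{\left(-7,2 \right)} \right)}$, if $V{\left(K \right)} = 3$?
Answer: $10614$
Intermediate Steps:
$S{\left(I,H \right)} = 0$ ($S{\left(I,H \right)} = 0 \cdot 3 = 0$)
$d{\left(q \right)} = 6 q$
$c = 10614$ ($c = \left(\left(11 - 29\right) - 104\right) \left(-87\right) = \left(-18 - 104\right) \left(-87\right) = \left(-122\right) \left(-87\right) = 10614$)
$c - d{\left(S{\left(-7,2 \right)} \right)} = 10614 - 6 \cdot 0 = 10614 - 0 = 10614 + 0 = 10614$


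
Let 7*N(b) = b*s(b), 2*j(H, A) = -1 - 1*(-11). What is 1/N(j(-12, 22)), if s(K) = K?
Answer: 7/25 ≈ 0.28000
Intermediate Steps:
j(H, A) = 5 (j(H, A) = (-1 - 1*(-11))/2 = (-1 + 11)/2 = (1/2)*10 = 5)
N(b) = b**2/7 (N(b) = (b*b)/7 = b**2/7)
1/N(j(-12, 22)) = 1/((1/7)*5**2) = 1/((1/7)*25) = 1/(25/7) = 7/25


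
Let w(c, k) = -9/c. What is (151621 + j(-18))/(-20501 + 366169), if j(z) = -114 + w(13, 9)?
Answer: 984791/2246842 ≈ 0.43830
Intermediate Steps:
j(z) = -1491/13 (j(z) = -114 - 9/13 = -1491/13)
(151621 + j(-18))/(-20501 + 366169) = (151621 - 1491/13)/(-20501 + 366169) = (1969582/13)/345668 = (1969582/13)*(1/345668) = 984791/2246842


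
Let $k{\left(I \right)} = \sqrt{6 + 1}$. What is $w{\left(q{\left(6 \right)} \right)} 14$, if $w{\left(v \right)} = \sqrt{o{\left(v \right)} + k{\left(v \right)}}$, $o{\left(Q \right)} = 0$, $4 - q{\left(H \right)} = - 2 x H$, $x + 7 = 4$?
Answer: $14 \sqrt[4]{7} \approx 22.772$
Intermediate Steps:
$k{\left(I \right)} = \sqrt{7}$
$x = -3$ ($x = -7 + 4 = -3$)
$q{\left(H \right)} = 4 - 6 H$ ($q{\left(H \right)} = 4 - \left(-2\right) \left(-3\right) H = 4 - 6 H$)
$w{\left(v \right)} = \sqrt[4]{7}$ ($w{\left(v \right)} = \sqrt{0 + \sqrt{7}} = \sqrt{\sqrt{7}} = \sqrt[4]{7}$)
$w{\left(q{\left(6 \right)} \right)} 14 = \sqrt[4]{7} \cdot 14 = 14 \sqrt[4]{7}$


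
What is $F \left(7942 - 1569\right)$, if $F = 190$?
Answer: $1210870$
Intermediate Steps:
$F \left(7942 - 1569\right) = 190 \left(7942 - 1569\right) = 190 \cdot 6373 = 1210870$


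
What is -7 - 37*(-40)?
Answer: 1473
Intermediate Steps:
-7 - 37*(-40) = -7 + 1480 = 1473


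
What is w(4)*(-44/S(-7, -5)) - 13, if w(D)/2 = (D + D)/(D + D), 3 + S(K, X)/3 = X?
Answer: -28/3 ≈ -9.3333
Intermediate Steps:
S(K, X) = -9 + 3*X
w(D) = 2 (w(D) = 2*((D + D)/(D + D)) = 2*((2*D)/((2*D))) = 2*((2*D)*(1/(2*D))) = 2*1 = 2)
w(4)*(-44/S(-7, -5)) - 13 = 2*(-44/(-9 + 3*(-5))) - 13 = 2*(-44/(-9 - 15)) - 13 = 2*(-44/(-24)) - 13 = 2*(-44*(-1/24)) - 13 = 2*(11/6) - 13 = 11/3 - 13 = -28/3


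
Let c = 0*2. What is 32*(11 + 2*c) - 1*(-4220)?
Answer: 4572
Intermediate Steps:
c = 0
32*(11 + 2*c) - 1*(-4220) = 32*(11 + 2*0) - 1*(-4220) = 32*(11 + 0) + 4220 = 32*11 + 4220 = 352 + 4220 = 4572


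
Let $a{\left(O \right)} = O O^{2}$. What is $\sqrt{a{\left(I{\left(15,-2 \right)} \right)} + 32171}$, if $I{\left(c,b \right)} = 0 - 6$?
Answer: $\sqrt{31955} \approx 178.76$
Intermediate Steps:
$I{\left(c,b \right)} = -6$
$a{\left(O \right)} = O^{3}$
$\sqrt{a{\left(I{\left(15,-2 \right)} \right)} + 32171} = \sqrt{\left(-6\right)^{3} + 32171} = \sqrt{-216 + 32171} = \sqrt{31955}$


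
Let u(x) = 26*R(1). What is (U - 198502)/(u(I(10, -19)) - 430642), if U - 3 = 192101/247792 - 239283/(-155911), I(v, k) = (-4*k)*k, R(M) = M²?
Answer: 7668621578061341/16636202595243392 ≈ 0.46096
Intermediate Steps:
I(v, k) = -4*k²
u(x) = 26 (u(x) = 26*1² = 26*1 = 26)
U = 205143567683/38633498512 (U = 3 + (192101/247792 - 239283/(-155911)) = 3 + (192101*(1/247792) - 239283*(-1/155911)) = 3 + (192101/247792 + 239283/155911) = 3 + 89243072147/38633498512 = 205143567683/38633498512 ≈ 5.3100)
(U - 198502)/(u(I(10, -19)) - 430642) = (205143567683/38633498512 - 198502)/(26 - 430642) = -7668621578061341/38633498512/(-430616) = -7668621578061341/38633498512*(-1/430616) = 7668621578061341/16636202595243392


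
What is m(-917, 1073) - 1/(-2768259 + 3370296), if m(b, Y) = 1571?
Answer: 945800126/602037 ≈ 1571.0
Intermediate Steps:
m(-917, 1073) - 1/(-2768259 + 3370296) = 1571 - 1/(-2768259 + 3370296) = 1571 - 1/602037 = 945800126/602037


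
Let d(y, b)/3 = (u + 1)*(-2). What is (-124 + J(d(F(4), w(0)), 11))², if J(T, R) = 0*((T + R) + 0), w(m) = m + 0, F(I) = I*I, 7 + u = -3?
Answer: 15376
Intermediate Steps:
u = -10 (u = -7 - 3 = -10)
F(I) = I²
w(m) = m
d(y, b) = 54 (d(y, b) = 3*((-10 + 1)*(-2)) = 3*(-9*(-2)) = 3*18 = 54)
J(T, R) = 0 (J(T, R) = 0*((R + T) + 0) = 0*(R + T) = 0)
(-124 + J(d(F(4), w(0)), 11))² = (-124 + 0)² = (-124)² = 15376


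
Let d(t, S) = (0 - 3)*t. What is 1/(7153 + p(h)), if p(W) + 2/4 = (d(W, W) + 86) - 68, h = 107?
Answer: 2/13699 ≈ 0.00014600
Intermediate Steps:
d(t, S) = -3*t
p(W) = 35/2 - 3*W (p(W) = -1/2 + ((-3*W + 86) - 68) = -1/2 + ((86 - 3*W) - 68) = -1/2 + (18 - 3*W) = 35/2 - 3*W)
1/(7153 + p(h)) = 1/(7153 + (35/2 - 3*107)) = 1/(7153 + (35/2 - 321)) = 1/(7153 - 607/2) = 1/(13699/2) = 2/13699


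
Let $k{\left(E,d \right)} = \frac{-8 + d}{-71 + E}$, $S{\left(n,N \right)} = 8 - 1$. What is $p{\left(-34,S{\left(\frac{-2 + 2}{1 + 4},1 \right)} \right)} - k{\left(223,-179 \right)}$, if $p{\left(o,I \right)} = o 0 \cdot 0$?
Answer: $\frac{187}{152} \approx 1.2303$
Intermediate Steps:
$S{\left(n,N \right)} = 7$ ($S{\left(n,N \right)} = 8 - 1 = 7$)
$p{\left(o,I \right)} = 0$ ($p{\left(o,I \right)} = 0 \cdot 0 = 0$)
$k{\left(E,d \right)} = \frac{-8 + d}{-71 + E}$
$p{\left(-34,S{\left(\frac{-2 + 2}{1 + 4},1 \right)} \right)} - k{\left(223,-179 \right)} = 0 - \frac{-8 - 179}{-71 + 223} = 0 - \frac{1}{152} \left(-187\right) = 0 - - \frac{187}{152} = 0 + \frac{187}{152} = \frac{187}{152}$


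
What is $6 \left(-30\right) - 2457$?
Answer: $-2637$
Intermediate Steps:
$6 \left(-30\right) - 2457 = -180 - 2457 = -2637$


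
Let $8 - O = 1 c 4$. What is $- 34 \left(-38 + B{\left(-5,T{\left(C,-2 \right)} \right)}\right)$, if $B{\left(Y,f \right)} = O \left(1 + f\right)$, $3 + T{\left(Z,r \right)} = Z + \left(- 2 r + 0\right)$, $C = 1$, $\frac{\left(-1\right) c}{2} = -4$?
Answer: $3740$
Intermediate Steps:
$c = 8$ ($c = \left(-2\right) \left(-4\right) = 8$)
$O = -24$ ($O = 8 - 1 \cdot 8 \cdot 4 = 8 - 8 \cdot 4 = 8 - 32 = -24$)
$T{\left(Z,r \right)} = -3 + Z - 2 r$ ($T{\left(Z,r \right)} = -3 + \left(Z + \left(- 2 r + 0\right)\right) = -3 + \left(Z - 2 r\right) = -3 + Z - 2 r$)
$B{\left(Y,f \right)} = -24 - 24 f$ ($B{\left(Y,f \right)} = - 24 \left(1 + f\right) = -24 - 24 f$)
$- 34 \left(-38 + B{\left(-5,T{\left(C,-2 \right)} \right)}\right) = - 34 \left(-38 - \left(24 + 24 \left(-3 + 1 - -4\right)\right)\right) = - 34 \left(-38 - \left(24 + 24 \left(-3 + 1 + 4\right)\right)\right) = - 34 \left(-38 - 72\right) = \left(-34\right) \left(-110\right) = 3740$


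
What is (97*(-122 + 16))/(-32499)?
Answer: 10282/32499 ≈ 0.31638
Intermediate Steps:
(97*(-122 + 16))/(-32499) = (97*(-106))*(-1/32499) = -10282*(-1/32499) = 10282/32499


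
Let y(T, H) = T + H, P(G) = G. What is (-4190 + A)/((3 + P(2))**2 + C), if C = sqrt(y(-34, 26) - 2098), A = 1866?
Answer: -58100/2731 + 20916*I*sqrt(26)/2731 ≈ -21.274 + 39.052*I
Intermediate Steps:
y(T, H) = H + T
C = 9*I*sqrt(26) (C = sqrt((26 - 34) - 2098) = sqrt(-8 - 2098) = sqrt(-2106) = 9*I*sqrt(26) ≈ 45.891*I)
(-4190 + A)/((3 + P(2))**2 + C) = (-4190 + 1866)/((3 + 2)**2 + 9*I*sqrt(26)) = -2324/(5**2 + 9*I*sqrt(26)) = -2324/(25 + 9*I*sqrt(26))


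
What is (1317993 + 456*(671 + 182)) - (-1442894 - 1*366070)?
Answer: 3515925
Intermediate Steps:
(1317993 + 456*(671 + 182)) - (-1442894 - 1*366070) = (1317993 + 456*853) - (-1442894 - 366070) = (1317993 + 388968) - 1*(-1808964) = 1706961 + 1808964 = 3515925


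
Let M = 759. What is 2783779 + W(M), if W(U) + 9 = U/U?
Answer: 2783771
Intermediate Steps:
W(U) = -8 (W(U) = -9 + U/U = -9 + 1 = -8)
2783779 + W(M) = 2783779 - 8 = 2783771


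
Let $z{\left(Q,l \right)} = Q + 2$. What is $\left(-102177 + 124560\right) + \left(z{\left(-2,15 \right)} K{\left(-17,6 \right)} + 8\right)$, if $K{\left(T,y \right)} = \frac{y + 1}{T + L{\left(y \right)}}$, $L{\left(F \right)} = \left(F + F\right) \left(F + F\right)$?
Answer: $22391$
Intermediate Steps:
$z{\left(Q,l \right)} = 2 + Q$
$L{\left(F \right)} = 4 F^{2}$ ($L{\left(F \right)} = 2 F 2 F = 4 F^{2}$)
$K{\left(T,y \right)} = \frac{1 + y}{T + 4 y^{2}}$ ($K{\left(T,y \right)} = \frac{y + 1}{T + 4 y^{2}} = \frac{1 + y}{T + 4 y^{2}}$)
$\left(-102177 + 124560\right) + \left(z{\left(-2,15 \right)} K{\left(-17,6 \right)} + 8\right) = \left(-102177 + 124560\right) + \left(\left(2 - 2\right) \frac{1 + 6}{-17 + 4 \cdot 6^{2}} + 8\right) = 22383 + \left(0 \frac{1}{-17 + 4 \cdot 36} \cdot 7 + 8\right) = 22383 + \left(0 \frac{1}{-17 + 144} \cdot 7 + 8\right) = 22383 + \left(0 \cdot \frac{1}{127} \cdot 7 + 8\right) = 22383 + \left(0 \cdot \frac{7}{127} + 8\right) = 22383 + \left(0 + 8\right) = 22383 + 8 = 22391$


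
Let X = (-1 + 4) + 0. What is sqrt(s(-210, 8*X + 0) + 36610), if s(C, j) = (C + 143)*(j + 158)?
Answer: 4*sqrt(1526) ≈ 156.26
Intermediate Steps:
X = 3 (X = 3 + 0 = 3)
s(C, j) = (143 + C)*(158 + j)
sqrt(s(-210, 8*X + 0) + 36610) = sqrt((22594 + 143*(8*3 + 0) + 158*(-210) - 210*(8*3 + 0)) + 36610) = sqrt((22594 + 143*(24 + 0) - 33180 - 210*(24 + 0)) + 36610) = sqrt((22594 + 143*24 - 33180 - 210*24) + 36610) = sqrt((22594 + 3432 - 33180 - 5040) + 36610) = sqrt(-12194 + 36610) = sqrt(24416) = 4*sqrt(1526)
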